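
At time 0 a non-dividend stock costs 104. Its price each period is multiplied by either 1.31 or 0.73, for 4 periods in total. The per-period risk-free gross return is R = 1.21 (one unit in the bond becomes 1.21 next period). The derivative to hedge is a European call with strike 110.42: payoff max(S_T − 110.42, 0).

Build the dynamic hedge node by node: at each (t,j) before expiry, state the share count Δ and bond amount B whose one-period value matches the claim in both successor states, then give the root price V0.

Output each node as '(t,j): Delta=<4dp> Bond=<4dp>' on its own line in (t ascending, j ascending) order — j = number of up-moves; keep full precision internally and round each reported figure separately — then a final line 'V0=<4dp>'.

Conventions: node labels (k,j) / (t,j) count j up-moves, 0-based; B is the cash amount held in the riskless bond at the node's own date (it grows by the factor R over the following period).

(0,0): Delta=0.9190 Bond=-41.7309
(1,0): Delta=0.6401 Bond=-29.3197
(1,1): Delta=0.9514 Bond=-54.9057
(2,0): Delta=0.0000 Bond=0.0000
(2,1): Delta=0.7144 Bond=-42.8678
(2,2): Delta=0.9789 Bond=-71.3460
(3,0): Delta=0.0000 Bond=0.0000
(3,1): Delta=0.0000 Bond=0.0000
(3,2): Delta=0.7974 Bond=-62.6763
(3,3): Delta=1.0000 Bond=-91.2562
V0=53.8486

Under the risk-neutral measure, an up-move has probability p* = (R−d)/(u−d) = 0.8276 and values discount at R = 1.21.
Expiry values: V(4,0)=0.0000, V(4,1)=0.0000, V(4,2)=0.0000, V(4,3)=60.2551, V(4,4)=195.8599
Node (3,0) S=40.4578: V=(p*·0.0000+(1−p*)·0.0000)/1.21=0.0000; Δ=(0.0000−0.0000)/(52.9997−29.5342)=0.0000; B=V−Δ·S=0.0000
Node (3,1) S=72.6023: V=(p*·0.0000+(1−p*)·0.0000)/1.21=0.0000; Δ=(0.0000−0.0000)/(95.1090−52.9997)=0.0000; B=V−Δ·S=0.0000
Node (3,2) S=130.2863: V=(p*·60.2551+(1−p*)·0.0000)/1.21=41.2118; Δ=(60.2551−0.0000)/(170.6751−95.1090)=0.7974; B=V−Δ·S=-62.6763
Node (3,3) S=233.8015: V=(p*·195.8599+(1−p*)·60.2551)/1.21=142.5453; Δ=(195.8599−60.2551)/(306.2799−170.6751)=1.0000; B=V−Δ·S=-91.2562
Node (2,0) S=55.4216: V=(p*·0.0000+(1−p*)·0.0000)/1.21=0.0000; Δ=(0.0000−0.0000)/(72.6023−40.4578)=0.0000; B=V−Δ·S=0.0000
Node (2,1) S=99.4552: V=(p*·41.2118+(1−p*)·0.0000)/1.21=28.1870; Δ=(41.2118−0.0000)/(130.2863−72.6023)=0.7144; B=V−Δ·S=-42.8678
Node (2,2) S=178.4744: V=(p*·142.5453+(1−p*)·41.2118)/1.21=103.3669; Δ=(142.5453−41.2118)/(233.8015−130.2863)=0.9789; B=V−Δ·S=-71.3460
Node (1,0) S=75.9200: V=(p*·28.1870+(1−p*)·0.0000)/1.21=19.2787; Δ=(28.1870−0.0000)/(99.4552−55.4216)=0.6401; B=V−Δ·S=-29.3197
Node (1,1) S=136.2400: V=(p*·103.3669+(1−p*)·28.1870)/1.21=74.7148; Δ=(103.3669−28.1870)/(178.4744−99.4552)=0.9514; B=V−Δ·S=-54.9057
Node (0,0) S=104.0000: V=(p*·74.7148+(1−p*)·19.2787)/1.21=53.8486; Δ=(74.7148−19.2787)/(136.2400−75.9200)=0.9190; B=V−Δ·S=-41.7309
As a check, the time-0 holding Δ(0,0)·S0 + B(0,0) comes to 53.8486 — exactly V0.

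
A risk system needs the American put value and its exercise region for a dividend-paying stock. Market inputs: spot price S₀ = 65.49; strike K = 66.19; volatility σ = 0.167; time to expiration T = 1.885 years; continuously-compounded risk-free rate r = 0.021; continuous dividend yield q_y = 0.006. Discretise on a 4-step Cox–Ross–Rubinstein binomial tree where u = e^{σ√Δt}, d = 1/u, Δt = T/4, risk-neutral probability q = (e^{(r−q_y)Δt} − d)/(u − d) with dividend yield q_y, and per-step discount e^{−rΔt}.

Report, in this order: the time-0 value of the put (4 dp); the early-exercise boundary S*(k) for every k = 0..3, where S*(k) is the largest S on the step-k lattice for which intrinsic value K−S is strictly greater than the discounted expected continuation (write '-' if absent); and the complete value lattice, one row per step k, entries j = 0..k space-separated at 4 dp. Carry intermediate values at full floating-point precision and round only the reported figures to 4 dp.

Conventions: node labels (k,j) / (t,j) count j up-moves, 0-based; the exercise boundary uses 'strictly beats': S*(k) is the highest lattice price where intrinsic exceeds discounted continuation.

price = 5.4385
boundary = - - 52.0713 58.3965
tree:
5.4385
8.9540 2.0622
14.1187 4.0126 0.1700
19.7587 7.7935 0.3450 0.0000
24.7879 14.1187 0.7000 0.0000 0.0000

Δt=0.47125  u=1.12147  d=0.89169  q=0.50224  discount=0.99015
step 4 (expiry): payoffs max(K−S,0) = 24.7879 14.1187 0.7000 0.0000 0.0000
step 3: (k=3,j=0): S=46.4313, K−S=19.7587, hold=19.2380 ⇒ V=19.7587 exercise | (k=3,j=1): S=58.3965, K−S=7.7935, hold=7.3066 ⇒ V=7.7935 exercise | (k=3,j=2): S=73.4452, K−S=0.0000, hold=0.3450 ⇒ V=0.3450 continue | (k=3,j=3): S=92.3718, K−S=0.0000, hold=0.0000 ⇒ V=0.0000 continue  boundary S*=58.3965
step 2: (k=2,j=0): S=52.0713, K−S=14.1187, hold=13.6139 ⇒ V=14.1187 exercise | (k=2,j=1): S=65.4900, K−S=0.7000, hold=4.0126 ⇒ V=4.0126 continue | (k=2,j=2): S=82.3666, K−S=0.0000, hold=0.1700 ⇒ V=0.1700 continue  boundary S*=52.0713
step 1: (k=1,j=0): S=58.3965, K−S=7.7935, hold=8.9540 ⇒ V=8.9540 continue | (k=1,j=1): S=73.4452, K−S=0.0000, hold=2.0622 ⇒ V=2.0622 continue  boundary S*=-
step 0: (k=0,j=0): S=65.4900, K−S=0.7000, hold=5.4385 ⇒ V=5.4385 continue  boundary S*=-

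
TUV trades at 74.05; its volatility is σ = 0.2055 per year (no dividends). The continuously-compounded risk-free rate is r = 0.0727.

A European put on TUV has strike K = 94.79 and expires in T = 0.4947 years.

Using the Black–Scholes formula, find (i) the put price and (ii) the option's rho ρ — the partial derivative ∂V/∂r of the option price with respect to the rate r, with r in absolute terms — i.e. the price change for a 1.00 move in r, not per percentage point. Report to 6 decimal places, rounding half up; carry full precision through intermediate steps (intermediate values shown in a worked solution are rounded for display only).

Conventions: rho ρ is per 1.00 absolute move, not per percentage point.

σ√T = 0.2055·√0.4947 = 0.144538
d₁ = (ln(S/K) + (r+σ²/2)T) / (σ√T) = (ln(74.05/94.79) + (0.0727+0.2055²/2)·0.4947) / 0.144538 = (-0.246923 + 0.046410) / 0.144538 = -1.387266
d₂ = d₁ − σ√T = -1.387266 − 0.144538 = -1.531805
e^{−rT} = 0.964674
N(−d₁) = 0.917320,  N(−d₂) = 0.937215
Put price V = K·e^{−rT}·N(−d₂) − S·N(−d₁) = 85.700298 − 67.927524 = 17.772773
ρ = −K·T·e^{−rT}·N(−d₂) = -42.395937

price = 17.772773
ρ = -42.395937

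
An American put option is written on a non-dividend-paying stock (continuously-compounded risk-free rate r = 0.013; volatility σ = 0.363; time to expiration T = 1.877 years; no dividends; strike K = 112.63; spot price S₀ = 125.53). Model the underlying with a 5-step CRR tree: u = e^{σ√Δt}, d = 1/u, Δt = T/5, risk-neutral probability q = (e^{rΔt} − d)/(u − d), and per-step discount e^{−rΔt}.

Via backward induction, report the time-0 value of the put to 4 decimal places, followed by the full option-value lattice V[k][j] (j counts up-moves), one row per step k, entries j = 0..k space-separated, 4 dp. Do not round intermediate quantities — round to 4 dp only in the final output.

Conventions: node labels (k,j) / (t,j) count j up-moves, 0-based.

params: Δt=0.37540 u=1.24908 d=0.80059 q=0.45553 e^(-rΔt)=0.99513
t_5 payoffs: 71.3451 48.2170 12.1323 0.0000 0.0000 0.0000
k=4: node(4,0) S=51.5682 payoff=61.0618 vs cont=60.5134 → 61.0618 [stop]  node(4,1) S=80.4572 payoff=32.1728 vs cont=31.6245 → 32.1728 [stop]  node(4,2) S=125.5300 payoff=0.0000 vs cont=6.5735 → 6.5735 [wait]  node(4,3) S=195.8530 payoff=0.0000 vs cont=0.0000 → 0.0000 [wait]  node(4,4) S=305.5715 payoff=0.0000 vs cont=0.0000 → 0.0000 [wait]
k=3: node(3,0) S=64.4130 payoff=48.2170 vs cont=47.6687 → 48.2170 [stop]  node(3,1) S=100.4977 payoff=12.1323 vs cont=20.4116 → 20.4116 [wait]  node(3,2) S=156.7974 payoff=0.0000 vs cont=3.5616 → 3.5616 [wait]  node(3,3) S=244.6366 payoff=0.0000 vs cont=0.0000 → 0.0000 [wait]
k=2: node(2,0) S=80.4572 payoff=32.1728 vs cont=35.3776 → 35.3776 [wait]  node(2,1) S=125.5300 payoff=0.0000 vs cont=12.6739 → 12.6739 [wait]  node(2,2) S=195.8530 payoff=0.0000 vs cont=1.9297 → 1.9297 [wait]
k=1: node(1,0) S=100.4977 payoff=12.1323 vs cont=24.9134 → 24.9134 [wait]  node(1,1) S=156.7974 payoff=0.0000 vs cont=7.7417 → 7.7417 [wait]
k=0: node(0,0) S=125.5300 payoff=0.0000 vs cont=17.0079 → 17.0079 [wait]

price = 17.0079
tree:
17.0079
24.9134 7.7417
35.3776 12.6739 1.9297
48.2170 20.4116 3.5616 0.0000
61.0618 32.1728 6.5735 0.0000 0.0000
71.3451 48.2170 12.1323 0.0000 0.0000 0.0000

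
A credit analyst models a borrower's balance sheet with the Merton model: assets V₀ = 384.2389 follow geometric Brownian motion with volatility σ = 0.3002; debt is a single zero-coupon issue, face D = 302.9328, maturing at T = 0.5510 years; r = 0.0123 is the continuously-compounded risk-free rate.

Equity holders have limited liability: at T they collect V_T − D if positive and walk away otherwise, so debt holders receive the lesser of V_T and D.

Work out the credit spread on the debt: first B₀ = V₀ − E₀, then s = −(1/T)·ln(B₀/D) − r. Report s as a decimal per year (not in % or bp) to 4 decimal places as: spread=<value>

Apply the equity-as-call identities (strike 302.9328, horizon 0.5510 years):
d₁ = [ln(V₀/D) + (r + σ²/2)T] / (σ√T)
   = [ln(384.2389/302.9328) + (0.0123 + 0.5·0.3002²)·0.5510] / (0.3002·√0.5510)
   = [0.237753 + 0.031605] / 0.222837 = 1.208773
d₂ = d₁ − σ√T = 1.208773 − 0.222837 = 0.985937
N(d₁) = 0.886625,  N(d₂) = 0.837918,  e^(−rT) = 0.993246
E₀ = V₀·N(d₁) − D·e^(−rT)·N(d₂)
   = 384.2389·0.886625 − 302.9328·0.993246·0.837918 = 88.557488
B₀ = V₀ − E₀ = 384.2389 − 88.557488 = 295.681412
spread = −(1/T)·ln(B₀/D) − r = −(1/0.5510)·ln(295.681412/302.9328) − 0.0123 = 0.03167175

spread=0.0317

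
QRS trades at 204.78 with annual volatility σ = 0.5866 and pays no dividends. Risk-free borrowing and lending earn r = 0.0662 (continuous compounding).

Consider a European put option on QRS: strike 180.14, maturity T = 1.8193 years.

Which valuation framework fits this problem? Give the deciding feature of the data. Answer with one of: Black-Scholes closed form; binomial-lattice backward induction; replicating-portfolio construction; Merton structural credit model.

framework: Black-Scholes closed form

Key observation: everything needed for the exact continuous-time valuation of the European put on QRS (strike 180.14) is given, and no feature rules the closed form out.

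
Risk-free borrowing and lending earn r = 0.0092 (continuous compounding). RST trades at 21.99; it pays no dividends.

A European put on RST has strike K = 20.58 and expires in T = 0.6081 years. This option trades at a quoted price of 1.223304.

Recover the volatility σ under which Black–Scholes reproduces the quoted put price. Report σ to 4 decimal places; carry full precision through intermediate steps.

sigma = 0.2867

At σ = 0.2867 the Black–Scholes value reproduces the quote:
σ√T = 0.2867·√0.6081 = 0.223571
d₁ = (ln(S/K) + (r+σ²/2)T) / (σ√T) = (ln(21.99/20.58) + (0.0092+0.2867²/2)·0.6081) / 0.223571 = (0.066268 + 0.030586) / 0.223571 = 0.433216
d₂ = d₁ − σ√T = 0.433216 − 0.223571 = 0.209646
e^{−rT} = 0.994421
N(−d₁) = 0.332429,  N(−d₂) = 0.416972
V = K·e^{−rT}·N(−d₂) − S·N(−d₁) = 8.533413 − 7.310109 = 1.223304 (matching the quote); vega is positive throughout, so no other σ reproduces this price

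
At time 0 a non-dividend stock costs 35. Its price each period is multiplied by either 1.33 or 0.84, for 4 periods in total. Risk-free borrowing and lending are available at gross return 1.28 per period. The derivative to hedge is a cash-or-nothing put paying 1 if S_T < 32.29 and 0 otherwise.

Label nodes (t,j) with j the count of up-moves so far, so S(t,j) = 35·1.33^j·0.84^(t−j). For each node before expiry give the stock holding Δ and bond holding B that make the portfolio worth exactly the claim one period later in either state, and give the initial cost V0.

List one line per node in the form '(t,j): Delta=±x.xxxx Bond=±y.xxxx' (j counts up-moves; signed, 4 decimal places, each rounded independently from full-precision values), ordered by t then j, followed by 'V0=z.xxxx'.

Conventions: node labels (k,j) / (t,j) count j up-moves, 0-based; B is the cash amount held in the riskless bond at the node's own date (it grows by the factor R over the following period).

(0,0): Delta=-0.0008 Bond=0.0288
(1,0): Delta=-0.0078 Bond=0.2421
(1,1): Delta=-0.0003 Bond=0.0135
(2,0): Delta=-0.0580 Bond=1.5499
(2,1): Delta=-0.0042 Bond=0.1690
(2,2): Delta=0.0000 Bond=0.0000
(3,0): Delta=0.0000 Bond=0.7812
(3,1): Delta=-0.0621 Bond=2.1205
(3,2): Delta=0.0000 Bond=0.0000
(3,3): Delta=0.0000 Bond=0.0000
V0=0.0015

The replicating-portfolio and risk-neutral prices coincide; use p* = (1.28−0.84)/(1.33−0.84) = 0.8980 for the latter.
Payoffs at expiry: V(4,0)=1.0000, V(4,1)=1.0000, V(4,2)=0.0000, V(4,3)=0.0000, V(4,4)=0.0000
Node (3,0) S=20.7446: V=(p*·1.0000+(1−p*)·1.0000)/1.28=0.7812; Δ=(1.0000−1.0000)/(27.5904−17.4255)=0.0000; B=V−Δ·S=0.7812
Node (3,1) S=32.8457: V=(p*·0.0000+(1−p*)·1.0000)/1.28=0.0797; Δ=(0.0000−1.0000)/(43.6848−27.5904)=-0.0621; B=V−Δ·S=2.1205
Node (3,2) S=52.0057: V=(p*·0.0000+(1−p*)·0.0000)/1.28=0.0000; Δ=(0.0000−0.0000)/(69.1675−43.6848)=0.0000; B=V−Δ·S=0.0000
Node (3,3) S=82.3423: V=(p*·0.0000+(1−p*)·0.0000)/1.28=0.0000; Δ=(0.0000−0.0000)/(109.5153−69.1675)=0.0000; B=V−Δ·S=0.0000
Node (2,0) S=24.6960: V=(p*·0.0797+(1−p*)·0.7812)/1.28=0.1182; Δ=(0.0797−0.7812)/(32.8457−20.7446)=-0.0580; B=V−Δ·S=1.5499
Node (2,1) S=39.1020: V=(p*·0.0000+(1−p*)·0.0797)/1.28=0.0064; Δ=(0.0000−0.0797)/(52.0057−32.8457)=-0.0042; B=V−Δ·S=0.1690
Node (2,2) S=61.9115: V=(p*·0.0000+(1−p*)·0.0000)/1.28=0.0000; Δ=(0.0000−0.0000)/(82.3423−52.0057)=0.0000; B=V−Δ·S=0.0000
Node (1,0) S=29.4000: V=(p*·0.0064+(1−p*)·0.1182)/1.28=0.0139; Δ=(0.0064−0.1182)/(39.1020−24.6960)=-0.0078; B=V−Δ·S=0.2421
Node (1,1) S=46.5500: V=(p*·0.0000+(1−p*)·0.0064)/1.28=0.0005; Δ=(0.0000−0.0064)/(61.9115−39.1020)=-0.0003; B=V−Δ·S=0.0135
Node (0,0) S=35.0000: V=(p*·0.0005+(1−p*)·0.0139)/1.28=0.0015; Δ=(0.0005−0.0139)/(46.5500−29.4000)=-0.0008; B=V−Δ·S=0.0288
As a check, the time-0 holding Δ(0,0)·S0 + B(0,0) comes to 0.0015 — exactly V0.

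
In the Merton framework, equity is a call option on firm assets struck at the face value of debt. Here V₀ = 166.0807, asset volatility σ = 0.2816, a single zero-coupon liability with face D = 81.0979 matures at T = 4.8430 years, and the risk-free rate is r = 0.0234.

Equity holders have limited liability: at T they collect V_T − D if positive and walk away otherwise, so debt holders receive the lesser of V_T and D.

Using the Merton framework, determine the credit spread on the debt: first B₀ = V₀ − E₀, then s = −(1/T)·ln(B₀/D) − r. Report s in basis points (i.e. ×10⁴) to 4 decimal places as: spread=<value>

spread=79.9234

Work the structural quantities from V₀ = 166.0807 against face 81.0979:
d₁ = [ln(V₀/D) + (r + σ²/2)T] / (σ√T)
   = [ln(166.0807/81.0979) + (0.0234 + 0.5·0.2816²)·4.8430] / (0.2816·√4.8430)
   = [0.716817 + 0.305348] / 0.619712 = 1.649419
d₂ = d₁ − σ√T = 1.649419 − 0.619712 = 1.029707
N(d₁) = 0.950469,  N(d₂) = 0.848426,  e^(−rT) = 0.892859
E₀ = V₀·N(d₁) − D·e^(−rT)·N(d₂)
   = 166.0807·0.950469 − 81.0979·0.892859·0.848426 = 96.420861
B₀ = V₀ − E₀ = 166.0807 − 96.420861 = 69.659839
spread = −(1/T)·ln(B₀/D) − r = −(1/4.8430)·ln(69.659839/81.0979) − 0.0234 = 0.00799234
in basis points: 0.00799234 × 10⁴ = 79.9234 bp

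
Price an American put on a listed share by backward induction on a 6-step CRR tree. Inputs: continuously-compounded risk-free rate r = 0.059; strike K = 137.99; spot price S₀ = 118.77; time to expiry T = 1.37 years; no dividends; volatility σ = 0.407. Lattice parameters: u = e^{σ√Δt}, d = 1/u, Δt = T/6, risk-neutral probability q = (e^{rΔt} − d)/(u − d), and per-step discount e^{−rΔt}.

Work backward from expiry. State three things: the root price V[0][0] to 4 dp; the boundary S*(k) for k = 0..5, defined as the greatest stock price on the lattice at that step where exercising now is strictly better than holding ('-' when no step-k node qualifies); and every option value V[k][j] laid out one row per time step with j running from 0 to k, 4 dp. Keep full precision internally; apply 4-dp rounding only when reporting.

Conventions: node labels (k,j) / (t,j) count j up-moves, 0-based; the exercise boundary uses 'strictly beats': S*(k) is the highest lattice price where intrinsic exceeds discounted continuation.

Δt=0.22833  u=1.21468  d=0.82326  q=0.48618  discount=0.98662
step 6 (expiry): payoffs max(K−S,0) = 101.0129 83.4322 57.4926 19.2200 0.0000 0.0000 0.0000
step 5: (k=5,j=0): S=44.9154, K−S=93.0746, hold=91.2282 ⇒ V=93.0746 exercise | (k=5,j=1): S=66.2704, K−S=71.7196, hold=69.8731 ⇒ V=71.7196 exercise | (k=5,j=2): S=97.7787, K−S=40.2113, hold=38.3648 ⇒ V=40.2113 exercise | (k=5,j=3): S=144.2677, K−S=0.0000, hold=9.7434 ⇒ V=9.7434 continue | (k=5,j=4): S=212.8599, K−S=0.0000, hold=0.0000 ⇒ V=0.0000 continue | (k=5,j=5): S=314.0644, K−S=0.0000, hold=0.0000 ⇒ V=0.0000 continue  boundary S*=97.7787
step 4: (k=4,j=0): S=54.5578, K−S=83.4322, hold=81.5857 ⇒ V=83.4322 exercise | (k=4,j=1): S=80.4974, K−S=57.4926, hold=55.6461 ⇒ V=57.4926 exercise | (k=4,j=2): S=118.7700, K−S=19.2200, hold=25.0585 ⇒ V=25.0585 continue | (k=4,j=3): S=175.2393, K−S=0.0000, hold=4.9394 ⇒ V=4.9394 continue | (k=4,j=4): S=258.5570, K−S=0.0000, hold=0.0000 ⇒ V=0.0000 continue  boundary S*=80.4974
step 3: (k=3,j=0): S=66.2704, K−S=71.7196, hold=69.8731 ⇒ V=71.7196 exercise | (k=3,j=1): S=97.7787, K−S=40.2113, hold=41.1654 ⇒ V=41.1654 continue | (k=3,j=2): S=144.2677, K−S=0.0000, hold=15.0725 ⇒ V=15.0725 continue | (k=3,j=3): S=212.8599, K−S=0.0000, hold=2.5040 ⇒ V=2.5040 continue  boundary S*=66.2704
step 2: (k=2,j=0): S=80.4974, K−S=57.4926, hold=56.1037 ⇒ V=57.4926 exercise | (k=2,j=1): S=118.7700, K−S=19.2200, hold=28.0984 ⇒ V=28.0984 continue | (k=2,j=2): S=175.2393, K−S=0.0000, hold=8.8420 ⇒ V=8.8420 continue  boundary S*=80.4974
step 1: (k=1,j=0): S=97.7787, K−S=40.2113, hold=42.6235 ⇒ V=42.6235 continue | (k=1,j=1): S=144.2677, K−S=0.0000, hold=18.4855 ⇒ V=18.4855 continue  boundary S*=-
step 0: (k=0,j=0): S=118.7700, K−S=19.2200, hold=30.4747 ⇒ V=30.4747 continue  boundary S*=-

price = 30.4747
boundary = - - 80.4974 66.2704 80.4974 97.7787
tree:
30.4747
42.6235 18.4855
57.4926 28.0984 8.8420
71.7196 41.1654 15.0725 2.5040
83.4322 57.4926 25.0585 4.9394 0.0000
93.0746 71.7196 40.2113 9.7434 0.0000 0.0000
101.0129 83.4322 57.4926 19.2200 0.0000 0.0000 0.0000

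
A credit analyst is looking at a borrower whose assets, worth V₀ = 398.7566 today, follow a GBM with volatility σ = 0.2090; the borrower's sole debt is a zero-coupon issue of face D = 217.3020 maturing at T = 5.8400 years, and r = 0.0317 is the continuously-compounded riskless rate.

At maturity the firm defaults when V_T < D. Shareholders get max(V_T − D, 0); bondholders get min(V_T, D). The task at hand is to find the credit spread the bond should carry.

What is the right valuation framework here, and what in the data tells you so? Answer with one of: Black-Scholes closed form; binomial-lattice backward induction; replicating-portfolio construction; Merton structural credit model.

Key observation: the data describe a firm's assets (V₀ = 398.7566, GBM) and a single zero-coupon debt of face 217.3020, so credit quantities follow from equity-as-call in the structural model.

framework: Merton structural credit model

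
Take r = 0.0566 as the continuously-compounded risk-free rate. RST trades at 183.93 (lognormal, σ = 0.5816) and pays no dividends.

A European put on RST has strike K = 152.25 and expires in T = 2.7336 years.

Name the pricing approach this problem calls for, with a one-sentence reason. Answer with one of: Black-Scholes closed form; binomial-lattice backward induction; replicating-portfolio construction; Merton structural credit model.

framework: Black-Scholes closed form

Key observation: a European-exercise option on RST struck at 152.25 — a GBM underlying with constant parameters — admits an analytic price: the data contain no early exercise, no discrete tree, no debt structure.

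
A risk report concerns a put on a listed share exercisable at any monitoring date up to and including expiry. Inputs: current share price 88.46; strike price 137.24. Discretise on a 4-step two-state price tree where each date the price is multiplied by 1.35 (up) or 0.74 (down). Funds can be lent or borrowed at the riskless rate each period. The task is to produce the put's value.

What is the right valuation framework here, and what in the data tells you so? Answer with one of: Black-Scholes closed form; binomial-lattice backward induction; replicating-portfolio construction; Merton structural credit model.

Key observation: an American put (K = 137.24, S₀ = 88.46) on a 4-date tree has no closed form — the optimal stopping decision is embedded and must be resolved recursively from expiry.

framework: binomial-lattice backward induction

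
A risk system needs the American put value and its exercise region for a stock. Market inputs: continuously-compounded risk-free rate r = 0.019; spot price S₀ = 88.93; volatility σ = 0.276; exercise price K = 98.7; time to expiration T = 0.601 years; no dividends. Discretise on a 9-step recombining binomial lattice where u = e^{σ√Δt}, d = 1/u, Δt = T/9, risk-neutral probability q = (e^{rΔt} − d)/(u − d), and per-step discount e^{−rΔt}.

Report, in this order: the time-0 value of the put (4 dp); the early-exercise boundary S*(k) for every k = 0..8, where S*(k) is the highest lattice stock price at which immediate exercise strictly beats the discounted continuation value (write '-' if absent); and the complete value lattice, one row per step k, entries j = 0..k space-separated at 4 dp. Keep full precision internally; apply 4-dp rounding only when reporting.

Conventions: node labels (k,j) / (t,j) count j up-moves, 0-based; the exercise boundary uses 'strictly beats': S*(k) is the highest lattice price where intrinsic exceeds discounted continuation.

price = 13.2875
boundary = - - - 71.7999 66.8573 71.7999 77.1078 82.8082 88.9300
tree:
13.2875
17.3179 9.1448
21.9194 12.5939 5.5940
26.9001 16.8142 8.2526 2.8531
31.8427 21.6783 11.8167 4.5802 1.0706
36.4450 26.9001 16.3227 7.1774 1.9004 0.2133
40.7306 31.8427 21.5922 10.9038 3.3339 0.4196 0.0000
44.7211 36.4450 26.9001 15.8918 5.7626 0.8256 0.0000 0.0000
48.4369 40.7306 31.8427 21.5922 9.7700 1.6243 0.0000 0.0000 0.0000
51.8969 44.7211 36.4450 26.9001 15.8918 3.1956 0.0000 0.0000 0.0000 0.0000

params: Δt=0.06678 u=1.07393 d=0.93116 q=0.49107 e^(-rΔt)=0.99873
t_9 payoffs: 51.8969 44.7211 36.4450 26.9001 15.8918 3.1956 0.0000 0.0000 0.0000 0.0000
t_8: node(8,0) S=50.2631 payoff=48.4369 vs cont=48.3117 → 48.4369 [stop]  node(8,1) S=57.9694 payoff=40.7306 vs cont=40.6054 → 40.7306 [stop]  node(8,2) S=66.8573 payoff=31.8427 vs cont=31.7175 → 31.8427 [stop]  node(8,3) S=77.1078 payoff=21.5922 vs cont=21.4670 → 21.5922 [stop]  node(8,4) S=88.9300 payoff=9.7700 vs cont=9.6449 → 9.7700 [stop]  node(8,5) S=102.5647 payoff=0.0000 vs cont=1.6243 → 1.6243 [wait]  node(8,6) S=118.2899 payoff=0.0000 vs cont=0.0000 → 0.0000 [wait]  node(8,7) S=136.4261 payoff=0.0000 vs cont=0.0000 → 0.0000 [wait]  node(8,8) S=157.3429 payoff=0.0000 vs cont=0.0000 → 0.0000 [wait]  ⇒ S*(8)=88.9300
t_7: node(7,0) S=53.9789 payoff=44.7211 vs cont=44.5959 → 44.7211 [stop]  node(7,1) S=62.2550 payoff=36.4450 vs cont=36.3199 → 36.4450 [stop]  node(7,2) S=71.7999 payoff=26.9001 vs cont=26.7750 → 26.9001 [stop]  node(7,3) S=82.8082 payoff=15.8918 vs cont=15.7666 → 15.8918 [stop]  node(7,4) S=95.5044 payoff=3.1956 vs cont=5.7626 → 5.7626 [wait]  node(7,5) S=110.1471 payoff=0.0000 vs cont=0.8256 → 0.8256 [wait]  node(7,6) S=127.0348 payoff=0.0000 vs cont=0.0000 → 0.0000 [wait]  node(7,7) S=146.5117 payoff=0.0000 vs cont=0.0000 → 0.0000 [wait]  ⇒ S*(7)=82.8082
t_6: node(6,0) S=57.9694 payoff=40.7306 vs cont=40.6054 → 40.7306 [stop]  node(6,1) S=66.8573 payoff=31.8427 vs cont=31.7175 → 31.8427 [stop]  node(6,2) S=77.1078 payoff=21.5922 vs cont=21.4670 → 21.5922 [stop]  node(6,3) S=88.9300 payoff=9.7700 vs cont=10.9038 → 10.9038 [wait]  node(6,4) S=102.5647 payoff=0.0000 vs cont=3.3339 → 3.3339 [wait]  node(6,5) S=118.2899 payoff=0.0000 vs cont=0.4196 → 0.4196 [wait]  node(6,6) S=136.4261 payoff=0.0000 vs cont=0.0000 → 0.0000 [wait]  ⇒ S*(6)=77.1078
t_5: node(5,0) S=62.2550 payoff=36.4450 vs cont=36.3199 → 36.4450 [stop]  node(5,1) S=71.7999 payoff=26.9001 vs cont=26.7750 → 26.9001 [stop]  node(5,2) S=82.8082 payoff=15.8918 vs cont=16.3227 → 16.3227 [wait]  node(5,3) S=95.5044 payoff=3.1956 vs cont=7.1774 → 7.1774 [wait]  node(5,4) S=110.1471 payoff=0.0000 vs cont=1.9004 → 1.9004 [wait]  node(5,5) S=127.0348 payoff=0.0000 vs cont=0.2133 → 0.2133 [wait]  ⇒ S*(5)=71.7999
t_4: node(4,0) S=66.8573 payoff=31.8427 vs cont=31.7175 → 31.8427 [stop]  node(4,1) S=77.1078 payoff=21.5922 vs cont=21.6783 → 21.6783 [wait]  node(4,2) S=88.9300 payoff=9.7700 vs cont=11.8167 → 11.8167 [wait]  node(4,3) S=102.5647 payoff=0.0000 vs cont=4.5802 → 4.5802 [wait]  node(4,4) S=118.2899 payoff=0.0000 vs cont=1.0706 → 1.0706 [wait]  ⇒ S*(4)=66.8573
t_3: node(3,0) S=71.7999 payoff=26.9001 vs cont=26.8172 → 26.9001 [stop]  node(3,1) S=82.8082 payoff=15.8918 vs cont=16.8142 → 16.8142 [wait]  node(3,2) S=95.5044 payoff=3.1956 vs cont=8.2526 → 8.2526 [wait]  node(3,3) S=110.1471 payoff=0.0000 vs cont=2.8531 → 2.8531 [wait]  ⇒ S*(3)=71.7999
t_2: node(2,0) S=77.1078 payoff=21.5922 vs cont=21.9194 → 21.9194 [wait]  node(2,1) S=88.9300 payoff=9.7700 vs cont=12.5939 → 12.5939 [wait]  node(2,2) S=102.5647 payoff=0.0000 vs cont=5.5940 → 5.5940 [wait]  ⇒ S*(2)=-
t_1: node(1,0) S=82.8082 payoff=15.8918 vs cont=17.3179 → 17.3179 [wait]  node(1,1) S=95.5044 payoff=3.1956 vs cont=9.1448 → 9.1448 [wait]  ⇒ S*(1)=-
t_0: node(0,0) S=88.9300 payoff=9.7700 vs cont=13.2875 → 13.2875 [wait]  ⇒ S*(0)=-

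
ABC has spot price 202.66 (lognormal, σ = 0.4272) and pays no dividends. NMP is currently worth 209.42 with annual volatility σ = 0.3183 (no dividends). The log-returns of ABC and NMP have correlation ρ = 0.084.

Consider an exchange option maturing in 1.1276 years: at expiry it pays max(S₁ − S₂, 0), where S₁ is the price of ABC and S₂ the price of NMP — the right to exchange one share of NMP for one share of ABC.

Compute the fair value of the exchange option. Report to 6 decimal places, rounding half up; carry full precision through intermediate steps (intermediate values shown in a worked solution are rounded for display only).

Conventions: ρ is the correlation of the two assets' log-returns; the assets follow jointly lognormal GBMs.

σ_eff = √(σ₁² + σ₂² − 2ρσ₁σ₂) = √(0.4272² + 0.3183² − 2·0.084·0.4272·0.3183) = 0.510853
d₁ = (ln(S₁/S₂) + (q₂ − q₁ + σ_eff²/2)T) / (σ_eff√T) = (ln(202.66/209.42) + (0.0 − 0.0 + 0.130485)·1.1276) / 0.542467 = 0.210747
d₂ = d₁ − σ_eff√T = 0.210747 − 0.542467 = -0.331720
N(d₁) = 0.583457,  N(d₂) = 0.370050
V = S₁·e^{−q₁T}·N(d₁) − S₂·e^{−q₂T}·N(d₂) = 118.243495 − 77.495922 = 40.747573
Key observation: pricing in NMP-units makes this a unit-strike call on the ratio S₁/S₂ — the risk-free rate cancels and cannot affect the value.

exchange price = 40.747573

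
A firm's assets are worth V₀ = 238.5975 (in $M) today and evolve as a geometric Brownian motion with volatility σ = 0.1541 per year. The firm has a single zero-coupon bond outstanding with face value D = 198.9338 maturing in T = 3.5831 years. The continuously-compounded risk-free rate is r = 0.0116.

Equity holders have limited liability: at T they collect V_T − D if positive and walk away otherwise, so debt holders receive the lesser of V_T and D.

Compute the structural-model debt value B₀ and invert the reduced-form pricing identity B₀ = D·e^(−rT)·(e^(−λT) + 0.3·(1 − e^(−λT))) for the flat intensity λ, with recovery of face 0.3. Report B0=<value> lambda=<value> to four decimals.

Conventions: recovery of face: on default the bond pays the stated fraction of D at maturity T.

Apply the equity-as-call identities (strike 198.9338, horizon 3.5831 years):
d₁ = [ln(V₀/D) + (r + σ²/2)T] / (σ√T)
   = [ln(238.5975/198.9338) + (0.0116 + 0.5·0.1541²)·3.5831] / (0.1541·√3.5831)
   = [0.181806 + 0.084108] / 0.291697 = 0.911608
d₂ = d₁ − σ√T = 0.911608 − 0.291697 = 0.619911
N(d₁) = 0.819013,  N(d₂) = 0.732342,  e^(−rT) = 0.959288
E₀ = V₀·N(d₁) − D·e^(−rT)·N(d₂)
   = 238.5975·0.819013 − 198.9338·0.959288·0.732342 = 55.658023
B₀ = V₀ − E₀ = 238.5975 − 55.658023 = 182.939477
e^(−λT) = (B₀·e^(rT)/D − 0.3)/(1 − 0.3) = (182.9395·1.042440/198.9338 − 0.3)/0.7 = 0.94089651
λ = −ln(0.94089651)/3.5831 = 0.017003

B0=182.9395 lambda=0.0170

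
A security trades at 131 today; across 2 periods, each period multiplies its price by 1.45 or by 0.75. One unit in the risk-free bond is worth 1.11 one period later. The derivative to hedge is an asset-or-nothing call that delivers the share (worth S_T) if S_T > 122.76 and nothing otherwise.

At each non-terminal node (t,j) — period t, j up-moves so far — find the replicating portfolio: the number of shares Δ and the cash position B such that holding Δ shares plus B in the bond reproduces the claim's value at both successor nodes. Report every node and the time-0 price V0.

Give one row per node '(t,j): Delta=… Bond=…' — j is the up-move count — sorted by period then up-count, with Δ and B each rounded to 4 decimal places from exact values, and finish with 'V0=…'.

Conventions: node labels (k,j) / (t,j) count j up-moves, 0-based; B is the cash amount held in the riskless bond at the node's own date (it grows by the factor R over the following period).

(0,0): Delta=1.3516 Bond=-60.1726
(1,0): Delta=2.0714 Bond=-137.5121
(1,1): Delta=1.0000 Bond=0.0000
V0=116.8906

Since d<R<u, set p* = (R−d)/(u−d) = 0.5143; price each node as the discounted p*-expectation of its children.
At maturity the claim pays: V(2,0)=0.0000, V(2,1)=142.4625, V(2,2)=275.4275
  t=1,j=0: stock 98.2500 → up 142.4625 (V=142.4625), down 73.6875 (V=0.0000). Price 66.0058; hedge Δ=2.0714, bond B=-137.5121.
  t=1,j=1: stock 189.9500 → up 275.4275 (V=275.4275), down 142.4625 (V=142.4625). Price 189.9500; hedge Δ=1.0000, bond B=0.0000.
  t=0,j=0: stock 131.0000 → up 189.9500 (V=189.9500), down 98.2500 (V=66.0058). Price 116.8906; hedge Δ=1.3516, bond B=-60.1726.
As a check, the time-0 holding Δ(0,0)·S0 + B(0,0) comes to 116.8906 — exactly V0.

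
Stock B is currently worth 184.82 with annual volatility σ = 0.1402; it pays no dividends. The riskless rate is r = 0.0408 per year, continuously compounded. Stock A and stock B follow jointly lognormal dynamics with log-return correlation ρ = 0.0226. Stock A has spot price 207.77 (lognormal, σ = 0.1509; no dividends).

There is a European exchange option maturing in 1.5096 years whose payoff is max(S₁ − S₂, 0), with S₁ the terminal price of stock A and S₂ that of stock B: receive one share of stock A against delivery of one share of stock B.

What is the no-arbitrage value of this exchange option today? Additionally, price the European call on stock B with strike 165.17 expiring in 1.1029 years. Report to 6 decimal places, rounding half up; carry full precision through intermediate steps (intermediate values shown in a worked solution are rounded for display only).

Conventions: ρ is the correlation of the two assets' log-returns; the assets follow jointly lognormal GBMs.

exchange price = 33.104245
price(stock B call K=165.17) = 28.748593

σ_eff = √(σ₁² + σ₂² − 2ρσ₁σ₂) = √(0.1509² + 0.1402² − 2·0.0226·0.1509·0.1402) = 0.203643
d₁ = (ln(S₁/S₂) + (q₂ − q₁ + σ_eff²/2)T) / (σ_eff√T) = (ln(207.77/184.82) + (0.0 − 0.0 + 0.020735)·1.5096) / 0.250208 = 0.592912
d₂ = d₁ − σ_eff√T = 0.592912 − 0.250208 = 0.342704
N(d₁) = 0.723380,  N(d₂) = 0.634090
V = S₁·e^{−q₁T}·N(d₁) − S₂·e^{−q₂T}·N(d₂) = 150.296670 − 117.192425 = 33.104245
[vanilla: stock B call K=165.17]
σ√T = 0.1402·√1.1029 = 0.147237
d₁ = (ln(S/K) + (r+σ²/2)T) / (σ√T) = (ln(184.82/165.17) + (0.0408+0.1402²/2)·1.1029) / 0.147237 = (0.112407 + 0.055838) / 0.147237 = 1.142682
d₂ = d₁ − σ√T = 1.142682 − 0.147237 = 0.995446
e^{−rT} = 0.955999
N(d₁) = 0.873415,  N(d₂) = 0.840240
price = S·N(d₁) − K·e^{−rT}·N(d₂) = 161.424513 − 132.675920 = 28.748593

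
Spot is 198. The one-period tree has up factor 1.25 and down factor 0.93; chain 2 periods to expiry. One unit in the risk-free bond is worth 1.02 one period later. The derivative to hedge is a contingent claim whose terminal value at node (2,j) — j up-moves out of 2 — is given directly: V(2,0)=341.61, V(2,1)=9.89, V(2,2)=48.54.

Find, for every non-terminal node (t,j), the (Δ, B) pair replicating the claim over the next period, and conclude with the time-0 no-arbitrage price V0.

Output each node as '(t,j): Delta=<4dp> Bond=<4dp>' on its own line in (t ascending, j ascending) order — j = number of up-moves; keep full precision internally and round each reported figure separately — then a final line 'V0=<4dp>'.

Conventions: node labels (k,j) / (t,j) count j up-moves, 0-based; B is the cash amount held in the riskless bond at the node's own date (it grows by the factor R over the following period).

(0,0): Delta=-3.5210 Bond=874.3185
(1,0): Delta=-5.6295 Bond=1280.0699
(1,1): Delta=0.4880 Bond=-100.4280
V0=177.1572

Under the risk-neutral measure, an up-move has probability p* = (R−d)/(u−d) = 0.2812 and values discount at R = 1.02.
Expiry values: V(2,0)=341.6100, V(2,1)=9.8900, V(2,2)=48.5400
  t=1,j=0: stock 184.1400 → up 230.1750 (V=9.8900), down 171.2502 (V=341.6100). Price 243.4449; hedge Δ=-5.6295, bond B=1280.0699.
  t=1,j=1: stock 247.5000 → up 309.3750 (V=48.5400), down 230.1750 (V=9.8900). Price 20.3532; hedge Δ=0.4880, bond B=-100.4280.
  t=0,j=0: stock 198.0000 → up 247.5000 (V=20.3532), down 184.1400 (V=243.4449). Price 177.1572; hedge Δ=-3.5210, bond B=874.3185.
Verification: the root portfolio costs Δ(0,0)·S0 + B(0,0) = 177.1572, matching V0.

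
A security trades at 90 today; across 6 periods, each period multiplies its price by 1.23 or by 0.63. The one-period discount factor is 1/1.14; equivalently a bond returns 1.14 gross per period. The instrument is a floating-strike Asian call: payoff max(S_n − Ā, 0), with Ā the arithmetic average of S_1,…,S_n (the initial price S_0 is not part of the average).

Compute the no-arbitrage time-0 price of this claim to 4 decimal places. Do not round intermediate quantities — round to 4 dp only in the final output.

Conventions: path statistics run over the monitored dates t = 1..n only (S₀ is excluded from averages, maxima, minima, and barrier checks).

price = 25.4455

No-arbitrage gives p* = (R−d)/(u−d) = 0.8500: enumerate every path, weight its payoff by its p*-probability, and discount by R^6.
Enumerate all 2^6 = 64 price paths (U = up ×1.23, D = down ×0.63); each path with k up-moves has probability p*^k·(1−p*)^(6−k).
DDDDDD: Ā=23.9437, payoff=0.0000, prob=0.000011
UDDDDD: Ā=46.7471, payoff=0.0000, prob=0.000065
DUDDDD: Ā=37.7471, payoff=0.0000, prob=0.000065
UUDDDD: Ā=73.6968, payoff=0.0000, prob=0.000366
DDUDDD: Ā=32.0771, payoff=0.0000, prob=0.000065
UDUDDD: Ā=62.6268, payoff=0.0000, prob=0.000366
DUUDDD: Ā=53.6268, payoff=0.0000, prob=0.000366
UUUDDD: Ā=104.6999, payoff=0.0000, prob=0.002073
DDDUDD: Ā=28.5050, payoff=0.0000, prob=0.000065
UDDUDD: Ā=55.6527, payoff=0.0000, prob=0.000366
DUDUDD: Ā=46.6527, payoff=0.0000, prob=0.000366
UUDUDD: Ā=91.0838, payoff=0.0000, prob=0.002073
DDUUDD: Ā=40.9827, payoff=0.0000, prob=0.000366
UDUUDD: Ā=80.0138, payoff=0.0000, prob=0.002073
DUUUDD: Ā=71.0138, payoff=0.0000, prob=0.002073
UUUUDD: Ā=138.6461, payoff=0.0000, prob=0.011745
DDDDUD: Ā=26.2546, payoff=0.0000, prob=0.000065
UDDDUD: Ā=51.2590, payoff=0.0000, prob=0.000366
DUDDUD: Ā=42.2590, payoff=0.0000, prob=0.000366
UUDDUD: Ā=82.5057, payoff=0.0000, prob=0.002073
DDUDUD: Ā=36.5890, payoff=0.0000, prob=0.000366
UDUDUD: Ā=71.4357, payoff=0.0000, prob=0.002073
DUUDUD: Ā=62.4357, payoff=0.0000, prob=0.002073
UUUDUD: Ā=121.8983, payoff=0.0000, prob=0.011745
DDDUUD: Ā=33.0169, payoff=0.0000, prob=0.000366
UDDUUD: Ā=64.4616, payoff=0.0000, prob=0.002073
DUDUUD: Ā=55.4616, payoff=0.0000, prob=0.002073
UUDUUD: Ā=108.2822, payoff=0.0000, prob=0.011745
DDUUUD: Ā=49.7916, payoff=0.0000, prob=0.002073
UDUUUD: Ā=97.2122, payoff=0.0000, prob=0.011745
DUUUUD: Ā=88.2122, payoff=0.0000, prob=0.011745
UUUUUD: Ā=172.2237, payoff=0.0000, prob=0.066556
DDDDDU: Ā=24.8368, payoff=0.0000, prob=0.000065
UDDDDU: Ā=48.4910, payoff=0.0000, prob=0.000366
DUDDDU: Ā=39.4910, payoff=0.0000, prob=0.000366
UUDDDU: Ā=77.1015, payoff=0.0000, prob=0.002073
DDUDDU: Ā=33.8210, payoff=0.0000, prob=0.000366
UDUDDU: Ā=66.0315, payoff=0.0000, prob=0.002073
DUUDDU: Ā=57.0315, payoff=0.0000, prob=0.002073
UUUDDU: Ā=111.3471, payoff=0.0000, prob=0.011745
DDDUDU: Ā=30.2489, payoff=0.0000, prob=0.000366
UDDUDU: Ā=59.0574, payoff=0.0000, prob=0.002073
DUDUDU: Ā=50.0574, payoff=0.0000, prob=0.002073
UUDUDU: Ā=97.7310, payoff=0.0000, prob=0.011745
DDUUDU: Ā=44.3874, payoff=0.0000, prob=0.002073
UDUUDU: Ā=86.6610, payoff=0.0000, prob=0.011745
DUUUDU: Ā=77.6610, payoff=4.0996, prob=0.011745
UUUUDU: Ā=151.6239, payoff=8.0039, prob=0.066556
DDDDUU: Ā=27.9985, payoff=0.0000, prob=0.000366
UDDDUU: Ā=54.6637, payoff=0.0000, prob=0.002073
DUDDUU: Ā=45.6637, payoff=0.0000, prob=0.002073
UUDDUU: Ā=89.1529, payoff=0.0000, prob=0.011745
DDUDUU: Ā=39.9937, payoff=1.8837, prob=0.002073
UDUDUU: Ā=78.0829, payoff=3.6777, prob=0.011745
DUUDUU: Ā=69.0829, payoff=12.6777, prob=0.011745
UUUDUU: Ā=134.8761, payoff=24.7517, prob=0.066556
DDDUUU: Ā=36.4216, payoff=5.4558, prob=0.002073
UDDUUU: Ā=71.1088, payoff=10.6518, prob=0.011745
DUDUUU: Ā=62.1088, payoff=19.6518, prob=0.011745
UUDUUU: Ā=121.2600, payoff=38.3678, prob=0.066556
DDUUUU: Ā=56.4388, payoff=25.3218, prob=0.011745
UDUUUU: Ā=110.1900, payoff=49.4378, prob=0.066556
DUUUUU: Ā=101.1900, payoff=58.4378, prob=0.066556
UUUUUU: Ā=197.5615, payoff=114.0929, prob=0.377150
Price = Σ prob·payoff / R^6 = 55.852279 / 2.194973 = 25.4455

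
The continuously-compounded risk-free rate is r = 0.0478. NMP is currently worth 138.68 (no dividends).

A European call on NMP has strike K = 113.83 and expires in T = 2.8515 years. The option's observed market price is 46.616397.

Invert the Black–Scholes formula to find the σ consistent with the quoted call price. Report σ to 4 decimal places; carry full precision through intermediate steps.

At σ = 0.2722 the Black–Scholes value reproduces the quote:
σ√T = 0.2722·√2.8515 = 0.459647
d₁ = (ln(S/K) + (r+σ²/2)T) / (σ√T) = (ln(138.68/113.83) + (0.0478+0.2722²/2)·2.8515) / 0.459647 = (0.197463 + 0.241940) / 0.459647 = 0.955956
d₂ = d₁ − σ√T = 0.955956 − 0.459647 = 0.496308
e^{−rT} = 0.872579
N(d₁) = 0.830453,  N(d₂) = 0.690162
V = S·N(d₁) − K·e^{−rT}·N(d₂) = 115.167181 − 68.550785 = 46.616397 (matching the quote); vega is positive throughout, so no other σ reproduces this price

sigma = 0.2722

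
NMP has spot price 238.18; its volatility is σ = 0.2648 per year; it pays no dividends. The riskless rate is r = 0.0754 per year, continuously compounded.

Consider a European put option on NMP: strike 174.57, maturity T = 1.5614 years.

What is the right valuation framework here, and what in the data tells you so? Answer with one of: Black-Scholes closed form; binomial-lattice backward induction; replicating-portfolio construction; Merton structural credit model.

Key observation: with NMP following a GBM at constant σ and r, the European put struck at 174.57 prices in closed form — nothing here needs a stepwise model or a balance sheet.

framework: Black-Scholes closed form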